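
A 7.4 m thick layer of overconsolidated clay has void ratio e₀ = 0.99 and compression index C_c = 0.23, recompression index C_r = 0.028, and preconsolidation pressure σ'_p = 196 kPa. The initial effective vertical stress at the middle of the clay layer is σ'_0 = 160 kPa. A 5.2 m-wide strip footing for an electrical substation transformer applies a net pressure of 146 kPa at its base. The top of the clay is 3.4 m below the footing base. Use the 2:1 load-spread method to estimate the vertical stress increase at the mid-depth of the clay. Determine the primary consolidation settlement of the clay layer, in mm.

Mid-depth of clay below the footing base: z = 3.4 + 7.4/2 = 7.1 m.
Stress increase at mid-clay by the 2:1 spreading method:
Δσ = qB/(B+z) = 146×5.2/(5.2+7.1) = 61.724 kPa
Final effective stress: σ'_f = 160 + 61.724 = 221.72 kPa.
σ'_f = 221.72 > σ'_p = 196 kPa, so the stress path crosses the preconsolidation pressure — recompression up to σ'_p, then virgin compression beyond:
S_c = H/(1+e₀)·[C_r·log₁₀(σ'_p/σ'_0) + C_c·log₁₀(σ'_f/σ'_p)]
    = 7.4/1.99 × [0.028×log₁₀(196/160) + 0.23×log₁₀(221.72/196)]
    = 3.7186 × [0.0024678 + 0.012316] = 0.05498 m

S_c ≈ 55 mm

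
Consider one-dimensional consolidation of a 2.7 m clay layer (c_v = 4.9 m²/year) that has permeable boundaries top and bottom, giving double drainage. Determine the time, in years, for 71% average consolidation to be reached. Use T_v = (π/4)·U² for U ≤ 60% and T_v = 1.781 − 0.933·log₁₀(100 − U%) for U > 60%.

t ≈ 0.155 years

Drainage path length: H_d = H/2 = 1.35 m (double drainage).
U > 60%: T_v = 1.781 − 0.933·log₁₀(100 − 71) = 0.41658.
t = T_v·H_d²/c_v = 0.41658×1.35²/4.9 = 0.1549 years.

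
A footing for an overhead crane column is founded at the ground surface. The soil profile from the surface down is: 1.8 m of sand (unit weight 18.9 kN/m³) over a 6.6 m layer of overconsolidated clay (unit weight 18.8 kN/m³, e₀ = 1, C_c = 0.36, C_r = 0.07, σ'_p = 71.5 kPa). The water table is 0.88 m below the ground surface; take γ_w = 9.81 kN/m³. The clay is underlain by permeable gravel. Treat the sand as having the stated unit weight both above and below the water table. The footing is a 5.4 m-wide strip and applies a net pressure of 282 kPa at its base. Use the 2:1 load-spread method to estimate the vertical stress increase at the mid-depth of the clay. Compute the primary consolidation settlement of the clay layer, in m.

Mid-depth of clay below the ground surface: z = 1.8 + 6.6/2 = 5.1 m.
Total vertical stress at mid-clay: σ_v = 18.9×1.8 + 18.8×3.3 = 96.06 kPa.
Pore pressure: u = 9.81×(5.1 − 0.88) = 41.398 kPa.
Initial effective stress: σ'_0 = σ_v − u = 96.06 − 41.398 = 54.662 kPa.
Stress increase at mid-clay by the 2:1 spreading method:
Δσ = qB/(B+z) = 282×5.4/(5.4+5.1) = 145.03 kPa
Final effective stress: σ'_f = 54.662 + 145.03 = 199.69 kPa.
σ'_f = 199.69 > σ'_p = 71.5 kPa, so the stress path crosses the preconsolidation pressure — recompression up to σ'_p, then virgin compression beyond:
S_c = H/(1+e₀)·[C_r·log₁₀(σ'_p/σ'_0) + C_c·log₁₀(σ'_f/σ'_p)]
    = 6.6/2 × [0.07×log₁₀(71.5/54.662) + 0.36×log₁₀(199.69/71.5)]
    = 3.3 × [0.0081634 + 0.16058] = 0.5569 m

S_c ≈ 0.557 m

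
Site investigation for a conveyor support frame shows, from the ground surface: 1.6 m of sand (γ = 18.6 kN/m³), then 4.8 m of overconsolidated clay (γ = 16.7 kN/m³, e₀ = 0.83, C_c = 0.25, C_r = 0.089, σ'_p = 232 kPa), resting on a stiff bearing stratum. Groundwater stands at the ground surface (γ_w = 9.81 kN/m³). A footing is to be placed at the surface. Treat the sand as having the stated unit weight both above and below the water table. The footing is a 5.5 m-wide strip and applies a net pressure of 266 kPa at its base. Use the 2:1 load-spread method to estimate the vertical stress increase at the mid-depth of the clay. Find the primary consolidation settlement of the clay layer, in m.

S_c ≈ 0.182 m

Mid-depth of clay below the ground surface: z = 1.6 + 4.8/2 = 4 m.
Total vertical stress at mid-clay: σ_v = 18.6×1.6 + 16.7×2.4 = 69.84 kPa.
Pore pressure: u = 9.81×(4 − 0) = 39.24 kPa.
Initial effective stress: σ'_0 = σ_v − u = 69.84 − 39.24 = 30.6 kPa.
Stress increase at mid-clay by the 2:1 spreading method:
Δσ = qB/(B+z) = 266×5.5/(5.5+4) = 154 kPa
Final effective stress: σ'_f = 30.6 + 154 = 184.6 kPa.
σ'_f = 184.6 ≤ σ'_p = 232 kPa, so the clay remains overconsolidated and only the recompression index applies:
S_c = C_r·H/(1+e₀)·log₁₀(σ'_f/σ'_0) = 0.089×4.8/1.83×log₁₀(184.6/30.6)
    = 0.23345 × 0.78051 = 0.1822 m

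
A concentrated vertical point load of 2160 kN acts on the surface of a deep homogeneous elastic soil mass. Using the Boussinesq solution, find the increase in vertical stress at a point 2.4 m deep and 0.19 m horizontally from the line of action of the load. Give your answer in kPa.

Δσ_z ≈ 176 kPa

Boussinesq vertical stress below a point load on an elastic half-space:
Δσ_z = 3P/(2πz²) · [1 + (r/z)²]^(−5/2)
r/z = 0.19/2.4 = 0.079167; [1+(r/z)²]^(−5/2) = 0.9845.
Δσ_z = 3×2160/(2π×2.4²) × 0.9845 = 179.05 × 0.9845 = 176.3 kPa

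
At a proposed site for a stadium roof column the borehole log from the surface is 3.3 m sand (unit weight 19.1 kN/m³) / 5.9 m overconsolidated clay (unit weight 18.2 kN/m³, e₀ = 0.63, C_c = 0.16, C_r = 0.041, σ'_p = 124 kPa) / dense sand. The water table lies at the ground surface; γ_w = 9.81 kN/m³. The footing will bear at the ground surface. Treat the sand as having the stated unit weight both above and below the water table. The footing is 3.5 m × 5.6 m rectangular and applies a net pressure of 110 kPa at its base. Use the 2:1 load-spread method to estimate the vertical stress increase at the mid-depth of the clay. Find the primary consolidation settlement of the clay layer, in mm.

Mid-depth of clay below the ground surface: z = 3.3 + 5.9/2 = 6.25 m.
Total vertical stress at mid-clay: σ_v = 19.1×3.3 + 18.2×2.95 = 116.72 kPa.
Pore pressure: u = 9.81×(6.25 − 0) = 61.312 kPa.
Initial effective stress: σ'_0 = σ_v − u = 116.72 − 61.312 = 55.408 kPa.
Stress increase at mid-clay by the 2:1 spreading method:
Δσ = qBL/((B+z)(L+z)) = 110×3.5×5.6/((3.5+6.25)(5.6+6.25)) = 18.661 kPa
Final effective stress: σ'_f = 55.408 + 18.661 = 74.069 kPa.
σ'_f = 74.069 ≤ σ'_p = 124 kPa, so the clay remains overconsolidated and only the recompression index applies:
S_c = C_r·H/(1+e₀)·log₁₀(σ'_f/σ'_0) = 0.041×5.9/1.63×log₁₀(74.069/55.408)
    = 0.1484 × 0.12606 = 0.01871 m

S_c ≈ 18.7 mm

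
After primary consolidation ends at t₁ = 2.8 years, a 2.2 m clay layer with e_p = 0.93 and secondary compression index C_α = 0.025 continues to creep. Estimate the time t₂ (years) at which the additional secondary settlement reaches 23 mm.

S_s = C_α·H/(1+e_p)·log₁₀(t₂/t₁) ⇒ log₁₀(t₂/t₁) = S_s·(1+e_p)/(C_α·H).
log₁₀(t₂/t₁) = 0.023 × (1+0.93) / (0.025×2.2) = 0.8071
t₂ = t₁ × 10^0.8071 = 2.8 × 6.413 = 17.96 years

t₂ ≈ 18 years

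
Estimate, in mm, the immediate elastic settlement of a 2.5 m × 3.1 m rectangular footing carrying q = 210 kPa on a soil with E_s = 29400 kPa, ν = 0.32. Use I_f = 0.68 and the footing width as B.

S_e ≈ 10.9 mm

Immediate (elastic) settlement: S_e = q·B·(1−ν²)/E_s · I_f.
S_e = 210 × 2.5 × (1 − 0.32²) / 29400 × 0.68
    = 210 × 2.5 × 0.8976 / 29400 × 0.68
    = 0.0109 m = 10.9 mm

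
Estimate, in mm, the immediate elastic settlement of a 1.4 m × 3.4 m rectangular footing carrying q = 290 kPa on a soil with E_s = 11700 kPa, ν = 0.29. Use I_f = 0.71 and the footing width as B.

Immediate (elastic) settlement: S_e = q·B·(1−ν²)/E_s · I_f.
S_e = 290 × 1.4 × (1 − 0.29²) / 11700 × 0.71
    = 290 × 1.4 × 0.9159 / 11700 × 0.71
    = 0.02257 m = 22.57 mm

S_e ≈ 22.6 mm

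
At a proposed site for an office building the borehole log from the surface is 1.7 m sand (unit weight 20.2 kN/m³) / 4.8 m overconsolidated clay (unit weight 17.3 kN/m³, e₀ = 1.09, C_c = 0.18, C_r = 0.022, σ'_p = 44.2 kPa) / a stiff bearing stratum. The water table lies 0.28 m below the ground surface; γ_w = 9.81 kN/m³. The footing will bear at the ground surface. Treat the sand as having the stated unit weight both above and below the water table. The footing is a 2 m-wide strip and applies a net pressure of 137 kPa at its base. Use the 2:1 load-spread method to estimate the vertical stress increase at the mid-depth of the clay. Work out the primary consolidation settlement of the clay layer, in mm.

S_c ≈ 117 mm

Mid-depth of clay below the ground surface: z = 1.7 + 4.8/2 = 4.1 m.
Total vertical stress at mid-clay: σ_v = 20.2×1.7 + 17.3×2.4 = 75.86 kPa.
Pore pressure: u = 9.81×(4.1 − 0.28) = 37.474 kPa.
Initial effective stress: σ'_0 = σ_v − u = 75.86 − 37.474 = 38.386 kPa.
Stress increase at mid-clay by the 2:1 spreading method:
Δσ = qB/(B+z) = 137×2/(2+4.1) = 44.918 kPa
Final effective stress: σ'_f = 38.386 + 44.918 = 83.304 kPa.
σ'_f = 83.304 > σ'_p = 44.2 kPa, so the stress path crosses the preconsolidation pressure — recompression up to σ'_p, then virgin compression beyond:
S_c = H/(1+e₀)·[C_r·log₁₀(σ'_p/σ'_0) + C_c·log₁₀(σ'_f/σ'_p)]
    = 4.8/2.09 × [0.022×log₁₀(44.2/38.386) + 0.18×log₁₀(83.304/44.2)]
    = 2.2967 × [0.0013475 + 0.049544] = 0.1169 m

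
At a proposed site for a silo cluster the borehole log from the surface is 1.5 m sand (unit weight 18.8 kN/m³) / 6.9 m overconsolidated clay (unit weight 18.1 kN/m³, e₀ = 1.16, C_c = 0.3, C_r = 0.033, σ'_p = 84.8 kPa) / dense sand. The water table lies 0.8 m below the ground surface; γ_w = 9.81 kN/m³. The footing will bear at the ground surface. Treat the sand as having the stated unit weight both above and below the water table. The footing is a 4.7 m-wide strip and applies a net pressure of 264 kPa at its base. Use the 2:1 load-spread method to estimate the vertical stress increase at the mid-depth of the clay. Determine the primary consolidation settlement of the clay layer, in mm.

Mid-depth of clay below the ground surface: z = 1.5 + 6.9/2 = 4.95 m.
Total vertical stress at mid-clay: σ_v = 18.8×1.5 + 18.1×3.45 = 90.645 kPa.
Pore pressure: u = 9.81×(4.95 − 0.8) = 40.712 kPa.
Initial effective stress: σ'_0 = σ_v − u = 90.645 − 40.712 = 49.933 kPa.
Stress increase at mid-clay by the 2:1 spreading method:
Δσ = qB/(B+z) = 264×4.7/(4.7+4.95) = 128.58 kPa
Final effective stress: σ'_f = 49.933 + 128.58 = 178.51 kPa.
σ'_f = 178.51 > σ'_p = 84.8 kPa, so the stress path crosses the preconsolidation pressure — recompression up to σ'_p, then virgin compression beyond:
S_c = H/(1+e₀)·[C_r·log₁₀(σ'_p/σ'_0) + C_c·log₁₀(σ'_f/σ'_p)]
    = 6.9/2.16 × [0.033×log₁₀(84.8/49.933) + 0.3×log₁₀(178.51/84.8)]
    = 3.1944 × [0.0075903 + 0.09698] = 0.334 m

S_c ≈ 334 mm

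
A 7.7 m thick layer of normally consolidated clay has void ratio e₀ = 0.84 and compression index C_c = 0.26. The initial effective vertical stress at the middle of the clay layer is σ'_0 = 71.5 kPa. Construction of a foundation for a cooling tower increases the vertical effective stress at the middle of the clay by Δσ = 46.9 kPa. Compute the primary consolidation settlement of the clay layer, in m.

S_c ≈ 0.238 m

Final effective stress: σ'_f = σ'_0 + Δσ = 71.5 + 46.9 = 118.4 kPa.
Normally consolidated clay, so the full stress increment lies on the virgin compression line:
S_c = C_c·H/(1+e₀)·log₁₀(σ'_f/σ'_0) = 0.26×7.7/(1+0.84)×log₁₀(118.4/71.5)
    = 1.088 × 0.21905 = 0.2383 m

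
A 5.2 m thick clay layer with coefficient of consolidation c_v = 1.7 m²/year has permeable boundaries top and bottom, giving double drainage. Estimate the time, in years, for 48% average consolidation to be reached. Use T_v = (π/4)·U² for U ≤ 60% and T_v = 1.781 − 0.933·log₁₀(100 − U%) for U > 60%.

t ≈ 0.72 years

Drainage path length: H_d = H/2 = 2.6 m (double drainage).
U ≤ 60%: T_v = (π/4)·U² = (π/4)×0.48² = 0.18096.
t = T_v·H_d²/c_v = 0.18096×2.6²/1.7 = 0.7196 years.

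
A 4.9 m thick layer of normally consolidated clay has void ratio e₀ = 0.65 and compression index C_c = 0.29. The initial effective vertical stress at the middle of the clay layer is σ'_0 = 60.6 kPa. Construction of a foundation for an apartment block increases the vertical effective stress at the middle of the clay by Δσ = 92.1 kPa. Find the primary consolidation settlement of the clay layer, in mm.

Final effective stress: σ'_f = σ'_0 + Δσ = 60.6 + 92.1 = 152.7 kPa.
Normally consolidated clay, so the full stress increment lies on the virgin compression line:
S_c = C_c·H/(1+e₀)·log₁₀(σ'_f/σ'_0) = 0.29×4.9/(1+0.65)×log₁₀(152.7/60.6)
    = 0.86121 × 0.40137 = 0.3457 m

S_c ≈ 346 mm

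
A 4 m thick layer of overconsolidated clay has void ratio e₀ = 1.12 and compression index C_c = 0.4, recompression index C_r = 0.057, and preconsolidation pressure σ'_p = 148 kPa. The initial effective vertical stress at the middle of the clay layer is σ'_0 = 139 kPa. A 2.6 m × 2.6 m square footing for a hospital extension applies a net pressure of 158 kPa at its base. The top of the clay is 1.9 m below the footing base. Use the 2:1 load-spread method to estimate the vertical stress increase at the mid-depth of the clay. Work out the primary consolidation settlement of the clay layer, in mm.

Mid-depth of clay below the footing base: z = 1.9 + 4/2 = 3.9 m.
Stress increase at mid-clay by the 2:1 spreading method:
Δσ = qBL/((B+z)(L+z)) = 158×2.6×2.6/((2.6+3.9)(2.6+3.9)) = 25.28 kPa
Final effective stress: σ'_f = 139 + 25.28 = 164.28 kPa.
σ'_f = 164.28 > σ'_p = 148 kPa, so the stress path crosses the preconsolidation pressure — recompression up to σ'_p, then virgin compression beyond:
S_c = H/(1+e₀)·[C_r·log₁₀(σ'_p/σ'_0) + C_c·log₁₀(σ'_f/σ'_p)]
    = 4/2.12 × [0.057×log₁₀(148/139) + 0.4×log₁₀(164.28/148)]
    = 1.8868 × [0.0015531 + 0.018129] = 0.03714 m

S_c ≈ 37.1 mm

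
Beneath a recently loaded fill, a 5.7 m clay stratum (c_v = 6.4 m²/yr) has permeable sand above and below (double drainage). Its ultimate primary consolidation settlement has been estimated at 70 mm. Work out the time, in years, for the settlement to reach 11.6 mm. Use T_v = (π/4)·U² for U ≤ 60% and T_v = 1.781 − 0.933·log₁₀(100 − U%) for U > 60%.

Drainage path length: H_d = H/2 = 2.85 m (double drainage).
U = S(t)/S_ult = 11.6/70 = 0.1657.
U ≤ 60%: T_v = (π/4)·U² = (π/4)×0.16571² = 0.021568.
t = T_v·H_d²/c_v = 0.021568×2.85²/6.4 = 0.02737 years.

t ≈ 0.0274 years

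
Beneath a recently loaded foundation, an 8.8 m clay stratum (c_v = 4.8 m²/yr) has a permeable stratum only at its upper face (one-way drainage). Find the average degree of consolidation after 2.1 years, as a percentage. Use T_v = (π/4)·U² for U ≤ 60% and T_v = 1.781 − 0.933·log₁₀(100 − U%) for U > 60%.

U ≈ 40.7 %

Drainage path length: H_d = H = 8.8 m (single drainage).
T_v = c_v·t/H_d² = 4.8×2.1/8.8² = 0.13017.
T_v = 0.13017 corresponds to the U ≤ 60% branch:
U = √(4T_v/π) = 0.4071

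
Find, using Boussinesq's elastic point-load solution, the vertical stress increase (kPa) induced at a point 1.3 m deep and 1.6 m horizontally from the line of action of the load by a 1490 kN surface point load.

Boussinesq vertical stress below a point load on an elastic half-space:
Δσ_z = 3P/(2πz²) · [1 + (r/z)²]^(−5/2)
r/z = 1.6/1.3 = 1.2308; [1+(r/z)²]^(−5/2) = 0.099711.
Δσ_z = 3×1490/(2π×1.3²) × 0.099711 = 420.96 × 0.099711 = 41.97 kPa

Δσ_z ≈ 42 kPa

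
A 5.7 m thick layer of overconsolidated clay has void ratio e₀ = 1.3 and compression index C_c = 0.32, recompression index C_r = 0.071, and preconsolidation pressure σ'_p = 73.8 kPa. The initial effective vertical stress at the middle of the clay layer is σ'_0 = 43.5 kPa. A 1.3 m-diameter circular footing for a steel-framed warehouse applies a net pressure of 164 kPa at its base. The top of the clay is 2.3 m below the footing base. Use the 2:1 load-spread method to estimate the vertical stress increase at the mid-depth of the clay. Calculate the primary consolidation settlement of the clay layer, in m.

S_c ≈ 0.0109 m

Mid-depth of clay below the footing base: z = 2.3 + 5.7/2 = 5.15 m.
Stress increase at mid-clay by the 2:1 spreading method:
Δσ ≈ qD²/(D+z)² = 164×1.3²/(1.3+5.15)² = 6.6621 kPa
Final effective stress: σ'_f = 43.5 + 6.6621 = 50.162 kPa.
σ'_f = 50.162 ≤ σ'_p = 73.8 kPa, so the clay remains overconsolidated and only the recompression index applies:
S_c = C_r·H/(1+e₀)·log₁₀(σ'_f/σ'_0) = 0.071×5.7/2.3×log₁₀(50.162/43.5)
    = 0.17596 × 0.061886 = 0.01089 m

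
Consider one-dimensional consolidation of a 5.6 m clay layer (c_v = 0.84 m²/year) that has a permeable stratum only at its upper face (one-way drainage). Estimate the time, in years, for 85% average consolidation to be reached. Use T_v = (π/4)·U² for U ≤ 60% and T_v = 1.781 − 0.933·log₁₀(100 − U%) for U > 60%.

t ≈ 25.5 years

Drainage path length: H_d = H = 5.6 m (single drainage).
U > 60%: T_v = 1.781 − 0.933·log₁₀(100 − 85) = 0.68371.
t = T_v·H_d²/c_v = 0.68371×5.6²/0.84 = 25.53 years.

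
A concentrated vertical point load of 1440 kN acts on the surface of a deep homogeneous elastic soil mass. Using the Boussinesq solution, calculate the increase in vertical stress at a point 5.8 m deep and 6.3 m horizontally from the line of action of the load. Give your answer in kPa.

Δσ_z ≈ 2.91 kPa

Boussinesq vertical stress below a point load on an elastic half-space:
Δσ_z = 3P/(2πz²) · [1 + (r/z)²]^(−5/2)
r/z = 6.3/5.8 = 1.0862; [1+(r/z)²]^(−5/2) = 0.14254.
Δσ_z = 3×1440/(2π×5.8²) × 0.14254 = 20.438 × 0.14254 = 2.913 kPa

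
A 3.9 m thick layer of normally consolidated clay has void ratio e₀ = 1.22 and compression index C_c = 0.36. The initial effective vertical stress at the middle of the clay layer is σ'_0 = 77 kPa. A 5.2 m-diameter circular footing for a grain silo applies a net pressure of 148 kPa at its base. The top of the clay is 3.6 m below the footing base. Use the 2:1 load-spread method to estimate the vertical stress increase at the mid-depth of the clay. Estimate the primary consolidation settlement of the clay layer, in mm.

S_c ≈ 102 mm

Mid-depth of clay below the footing base: z = 3.6 + 3.9/2 = 5.55 m.
Stress increase at mid-clay by the 2:1 spreading method:
Δσ ≈ qD²/(D+z)² = 148×5.2²/(5.2+5.55)² = 34.63 kPa
Final effective stress: σ'_f = σ'_0 + Δσ = 77 + 34.63 = 111.63 kPa.
Normally consolidated clay, so the full stress increment lies on the virgin compression line:
S_c = C_c·H/(1+e₀)·log₁₀(σ'_f/σ'_0) = 0.36×3.9/(1+1.22)×log₁₀(111.63/77)
    = 0.63243 × 0.16129 = 0.102 m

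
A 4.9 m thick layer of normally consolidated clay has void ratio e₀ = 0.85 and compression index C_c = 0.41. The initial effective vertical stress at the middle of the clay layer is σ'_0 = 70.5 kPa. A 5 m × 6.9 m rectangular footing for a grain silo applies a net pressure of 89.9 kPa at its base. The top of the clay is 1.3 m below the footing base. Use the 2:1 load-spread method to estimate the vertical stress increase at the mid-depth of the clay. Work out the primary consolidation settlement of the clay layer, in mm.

Mid-depth of clay below the footing base: z = 1.3 + 4.9/2 = 3.75 m.
Stress increase at mid-clay by the 2:1 spreading method:
Δσ = qBL/((B+z)(L+z)) = 89.9×5×6.9/((5+3.75)(6.9+3.75)) = 33.283 kPa
Final effective stress: σ'_f = σ'_0 + Δσ = 70.5 + 33.283 = 103.78 kPa.
Normally consolidated clay, so the full stress increment lies on the virgin compression line:
S_c = C_c·H/(1+e₀)·log₁₀(σ'_f/σ'_0) = 0.41×4.9/(1+0.85)×log₁₀(103.78/70.5)
    = 1.0859 × 0.16792 = 0.1823 m

S_c ≈ 182 mm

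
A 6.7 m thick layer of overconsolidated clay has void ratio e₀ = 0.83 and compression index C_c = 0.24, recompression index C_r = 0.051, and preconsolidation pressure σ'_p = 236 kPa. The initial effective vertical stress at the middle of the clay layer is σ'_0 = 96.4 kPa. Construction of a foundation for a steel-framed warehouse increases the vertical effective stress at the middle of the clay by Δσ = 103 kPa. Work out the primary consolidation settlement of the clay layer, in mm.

Final effective stress: σ'_f = 96.4 + 103 = 199.4 kPa.
σ'_f = 199.4 ≤ σ'_p = 236 kPa, so the clay remains overconsolidated and only the recompression index applies:
S_c = C_r·H/(1+e₀)·log₁₀(σ'_f/σ'_0) = 0.051×6.7/1.83×log₁₀(199.4/96.4)
    = 0.18672 × 0.31565 = 0.05894 m

S_c ≈ 58.9 mm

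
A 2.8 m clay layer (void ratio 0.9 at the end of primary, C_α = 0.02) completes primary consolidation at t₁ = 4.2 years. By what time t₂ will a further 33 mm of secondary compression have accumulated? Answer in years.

S_s = C_α·H/(1+e_p)·log₁₀(t₂/t₁) ⇒ log₁₀(t₂/t₁) = S_s·(1+e_p)/(C_α·H).
log₁₀(t₂/t₁) = 0.033 × (1+0.9) / (0.02×2.8) = 1.12
t₂ = t₁ × 10^1.12 = 4.2 × 13.17 = 55.32 years

t₂ ≈ 55.3 years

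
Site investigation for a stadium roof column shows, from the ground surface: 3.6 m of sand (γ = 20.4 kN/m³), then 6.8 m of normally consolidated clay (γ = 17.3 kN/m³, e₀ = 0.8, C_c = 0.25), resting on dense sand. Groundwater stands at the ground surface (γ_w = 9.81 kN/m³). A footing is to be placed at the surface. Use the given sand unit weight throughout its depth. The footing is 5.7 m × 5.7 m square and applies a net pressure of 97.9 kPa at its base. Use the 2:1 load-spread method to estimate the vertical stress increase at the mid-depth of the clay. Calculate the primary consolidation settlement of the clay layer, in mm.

Mid-depth of clay below the ground surface: z = 3.6 + 6.8/2 = 7 m.
Total vertical stress at mid-clay: σ_v = 20.4×3.6 + 17.3×3.4 = 132.26 kPa.
Pore pressure: u = 9.81×(7 − 0) = 68.67 kPa.
Initial effective stress: σ'_0 = σ_v − u = 132.26 − 68.67 = 63.59 kPa.
Stress increase at mid-clay by the 2:1 spreading method:
Δσ = qBL/((B+z)(L+z)) = 97.9×5.7×5.7/((5.7+7)(5.7+7)) = 19.721 kPa
Final effective stress: σ'_f = σ'_0 + Δσ = 63.59 + 19.721 = 83.311 kPa.
Normally consolidated clay, so the full stress increment lies on the virgin compression line:
S_c = C_c·H/(1+e₀)·log₁₀(σ'_f/σ'_0) = 0.25×6.8/(1+0.8)×log₁₀(83.311/63.59)
    = 0.94444 × 0.11731 = 0.1108 m

S_c ≈ 111 mm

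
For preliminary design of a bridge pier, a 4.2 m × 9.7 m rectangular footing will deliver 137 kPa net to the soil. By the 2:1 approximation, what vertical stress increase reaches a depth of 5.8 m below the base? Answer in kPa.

By the 2:1 method the load spreads at 1 horizontal : 2 vertical, so at depth z the loaded area has grown by z in each plan dimension:
Δσ = qBL/((B+z)(L+z)) = 137×4.2×9.7/((4.2+5.8)(9.7+5.8)) = 36.009 kPa

Δσ_z ≈ 36 kPa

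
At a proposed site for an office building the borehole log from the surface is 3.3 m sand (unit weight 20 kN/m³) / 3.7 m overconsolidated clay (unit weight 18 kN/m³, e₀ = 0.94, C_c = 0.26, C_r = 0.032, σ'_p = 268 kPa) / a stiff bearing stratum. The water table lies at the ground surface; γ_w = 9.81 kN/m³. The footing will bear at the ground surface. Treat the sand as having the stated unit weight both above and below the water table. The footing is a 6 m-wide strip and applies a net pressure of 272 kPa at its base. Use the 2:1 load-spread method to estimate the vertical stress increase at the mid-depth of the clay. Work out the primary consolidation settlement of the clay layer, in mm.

Mid-depth of clay below the ground surface: z = 3.3 + 3.7/2 = 5.15 m.
Total vertical stress at mid-clay: σ_v = 20×3.3 + 18×1.85 = 99.3 kPa.
Pore pressure: u = 9.81×(5.15 − 0) = 50.522 kPa.
Initial effective stress: σ'_0 = σ_v − u = 99.3 − 50.522 = 48.778 kPa.
Stress increase at mid-clay by the 2:1 spreading method:
Δσ = qB/(B+z) = 272×6/(6+5.15) = 146.37 kPa
Final effective stress: σ'_f = 48.778 + 146.37 = 195.15 kPa.
σ'_f = 195.15 ≤ σ'_p = 268 kPa, so the clay remains overconsolidated and only the recompression index applies:
S_c = C_r·H/(1+e₀)·log₁₀(σ'_f/σ'_0) = 0.032×3.7/1.94×log₁₀(195.15/48.778)
    = 0.06103 × 0.60214 = 0.03675 m

S_c ≈ 36.7 mm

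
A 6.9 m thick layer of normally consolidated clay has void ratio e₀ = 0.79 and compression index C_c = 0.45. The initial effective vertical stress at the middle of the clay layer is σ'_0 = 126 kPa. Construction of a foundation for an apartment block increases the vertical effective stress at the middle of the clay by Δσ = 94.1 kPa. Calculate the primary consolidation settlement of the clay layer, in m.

S_c ≈ 0.42 m

Final effective stress: σ'_f = σ'_0 + Δσ = 126 + 94.1 = 220.1 kPa.
Normally consolidated clay, so the full stress increment lies on the virgin compression line:
S_c = C_c·H/(1+e₀)·log₁₀(σ'_f/σ'_0) = 0.45×6.9/(1+0.79)×log₁₀(220.1/126)
    = 1.7346 × 0.24225 = 0.4202 m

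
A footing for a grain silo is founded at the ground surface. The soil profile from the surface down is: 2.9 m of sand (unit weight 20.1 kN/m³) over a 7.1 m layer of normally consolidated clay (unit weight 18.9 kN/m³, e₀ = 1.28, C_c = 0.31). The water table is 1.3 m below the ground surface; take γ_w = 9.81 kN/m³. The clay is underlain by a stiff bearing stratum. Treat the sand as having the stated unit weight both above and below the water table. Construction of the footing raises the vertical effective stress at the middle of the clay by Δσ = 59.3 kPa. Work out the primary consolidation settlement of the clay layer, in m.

S_c ≈ 0.245 m

Mid-depth of clay below the ground surface: z = 2.9 + 7.1/2 = 6.45 m.
Total vertical stress at mid-clay: σ_v = 20.1×2.9 + 18.9×3.55 = 125.38 kPa.
Pore pressure: u = 9.81×(6.45 − 1.3) = 50.522 kPa.
Initial effective stress: σ'_0 = σ_v − u = 125.38 − 50.522 = 74.858 kPa.
Final effective stress: σ'_f = σ'_0 + Δσ = 74.858 + 59.3 = 134.16 kPa.
Normally consolidated clay, so the full stress increment lies on the virgin compression line:
S_c = C_c·H/(1+e₀)·log₁₀(σ'_f/σ'_0) = 0.31×7.1/(1+1.28)×log₁₀(134.16/74.858)
    = 0.96535 × 0.25338 = 0.2446 m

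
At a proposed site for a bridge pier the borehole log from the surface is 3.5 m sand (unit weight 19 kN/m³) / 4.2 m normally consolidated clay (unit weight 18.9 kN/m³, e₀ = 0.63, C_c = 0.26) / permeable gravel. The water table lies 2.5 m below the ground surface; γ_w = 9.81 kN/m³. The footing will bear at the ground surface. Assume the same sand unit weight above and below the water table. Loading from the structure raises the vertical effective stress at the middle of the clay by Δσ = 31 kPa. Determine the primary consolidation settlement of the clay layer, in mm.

S_c ≈ 99.8 mm

Mid-depth of clay below the ground surface: z = 3.5 + 4.2/2 = 5.6 m.
Total vertical stress at mid-clay: σ_v = 19×3.5 + 18.9×2.1 = 106.19 kPa.
Pore pressure: u = 9.81×(5.6 − 2.5) = 30.411 kPa.
Initial effective stress: σ'_0 = σ_v − u = 106.19 − 30.411 = 75.779 kPa.
Final effective stress: σ'_f = σ'_0 + Δσ = 75.779 + 31 = 106.78 kPa.
Normally consolidated clay, so the full stress increment lies on the virgin compression line:
S_c = C_c·H/(1+e₀)·log₁₀(σ'_f/σ'_0) = 0.26×4.2/(1+0.63)×log₁₀(106.78/75.779)
    = 0.66994 × 0.14894 = 0.09978 m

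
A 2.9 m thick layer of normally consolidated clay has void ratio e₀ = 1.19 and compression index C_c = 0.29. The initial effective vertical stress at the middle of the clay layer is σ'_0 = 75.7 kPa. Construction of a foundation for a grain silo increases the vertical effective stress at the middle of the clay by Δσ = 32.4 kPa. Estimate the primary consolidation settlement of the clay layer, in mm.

Final effective stress: σ'_f = σ'_0 + Δσ = 75.7 + 32.4 = 108.1 kPa.
Normally consolidated clay, so the full stress increment lies on the virgin compression line:
S_c = C_c·H/(1+e₀)·log₁₀(σ'_f/σ'_0) = 0.29×2.9/(1+1.19)×log₁₀(108.1/75.7)
    = 0.38402 × 0.15473 = 0.05942 m

S_c ≈ 59.4 mm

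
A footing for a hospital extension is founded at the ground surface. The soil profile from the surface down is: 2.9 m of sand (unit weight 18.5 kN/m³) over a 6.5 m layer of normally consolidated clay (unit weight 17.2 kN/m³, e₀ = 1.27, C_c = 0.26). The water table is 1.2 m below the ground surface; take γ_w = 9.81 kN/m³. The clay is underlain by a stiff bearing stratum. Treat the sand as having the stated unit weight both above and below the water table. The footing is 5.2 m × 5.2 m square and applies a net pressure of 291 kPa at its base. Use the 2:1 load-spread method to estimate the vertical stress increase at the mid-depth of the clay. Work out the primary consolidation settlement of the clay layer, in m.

Mid-depth of clay below the ground surface: z = 2.9 + 6.5/2 = 6.15 m.
Total vertical stress at mid-clay: σ_v = 18.5×2.9 + 17.2×3.25 = 109.55 kPa.
Pore pressure: u = 9.81×(6.15 − 1.2) = 48.56 kPa.
Initial effective stress: σ'_0 = σ_v − u = 109.55 − 48.56 = 60.99 kPa.
Stress increase at mid-clay by the 2:1 spreading method:
Δσ = qBL/((B+z)(L+z)) = 291×5.2×5.2/((5.2+6.15)(5.2+6.15)) = 61.081 kPa
Final effective stress: σ'_f = σ'_0 + Δσ = 60.99 + 61.081 = 122.07 kPa.
Normally consolidated clay, so the full stress increment lies on the virgin compression line:
S_c = C_c·H/(1+e₀)·log₁₀(σ'_f/σ'_0) = 0.26×6.5/(1+1.27)×log₁₀(122.07/60.99)
    = 0.74449 × 0.30135 = 0.2244 m

S_c ≈ 0.224 m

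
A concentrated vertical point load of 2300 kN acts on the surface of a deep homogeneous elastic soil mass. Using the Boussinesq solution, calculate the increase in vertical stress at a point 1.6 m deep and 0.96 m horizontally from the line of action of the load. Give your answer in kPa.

Δσ_z ≈ 199 kPa

Boussinesq vertical stress below a point load on an elastic half-space:
Δσ_z = 3P/(2πz²) · [1 + (r/z)²]^(−5/2)
r/z = 0.96/1.6 = 0.6; [1+(r/z)²]^(−5/2) = 0.46361.
Δσ_z = 3×2300/(2π×1.6²) × 0.46361 = 428.97 × 0.46361 = 198.9 kPa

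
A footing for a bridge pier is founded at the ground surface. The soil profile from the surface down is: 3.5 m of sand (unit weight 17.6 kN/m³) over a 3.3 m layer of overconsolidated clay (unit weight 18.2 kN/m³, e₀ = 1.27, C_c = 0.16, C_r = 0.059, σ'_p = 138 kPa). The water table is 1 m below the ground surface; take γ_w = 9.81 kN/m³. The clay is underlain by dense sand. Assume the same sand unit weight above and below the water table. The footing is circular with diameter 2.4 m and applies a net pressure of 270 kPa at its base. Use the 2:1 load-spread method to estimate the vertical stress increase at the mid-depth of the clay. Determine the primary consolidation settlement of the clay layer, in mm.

S_c ≈ 16 mm

Mid-depth of clay below the ground surface: z = 3.5 + 3.3/2 = 5.15 m.
Total vertical stress at mid-clay: σ_v = 17.6×3.5 + 18.2×1.65 = 91.63 kPa.
Pore pressure: u = 9.81×(5.15 − 1) = 40.712 kPa.
Initial effective stress: σ'_0 = σ_v − u = 91.63 − 40.712 = 50.918 kPa.
Stress increase at mid-clay by the 2:1 spreading method:
Δσ ≈ qD²/(D+z)² = 270×2.4²/(2.4+5.15)² = 27.283 kPa
Final effective stress: σ'_f = 50.918 + 27.283 = 78.201 kPa.
σ'_f = 78.201 ≤ σ'_p = 138 kPa, so the clay remains overconsolidated and only the recompression index applies:
S_c = C_r·H/(1+e₀)·log₁₀(σ'_f/σ'_0) = 0.059×3.3/2.27×log₁₀(78.201/50.918)
    = 0.085768 × 0.18634 = 0.01598 m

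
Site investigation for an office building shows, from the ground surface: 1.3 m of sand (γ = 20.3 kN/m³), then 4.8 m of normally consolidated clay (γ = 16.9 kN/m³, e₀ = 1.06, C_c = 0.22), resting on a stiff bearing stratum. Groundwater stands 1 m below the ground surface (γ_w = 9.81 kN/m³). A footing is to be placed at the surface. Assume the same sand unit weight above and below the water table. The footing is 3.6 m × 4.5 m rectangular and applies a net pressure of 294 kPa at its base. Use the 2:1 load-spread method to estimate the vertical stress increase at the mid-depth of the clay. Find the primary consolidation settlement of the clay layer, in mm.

S_c ≈ 242 mm

Mid-depth of clay below the ground surface: z = 1.3 + 4.8/2 = 3.7 m.
Total vertical stress at mid-clay: σ_v = 20.3×1.3 + 16.9×2.4 = 66.95 kPa.
Pore pressure: u = 9.81×(3.7 − 1) = 26.487 kPa.
Initial effective stress: σ'_0 = σ_v − u = 66.95 − 26.487 = 40.463 kPa.
Stress increase at mid-clay by the 2:1 spreading method:
Δσ = qBL/((B+z)(L+z)) = 294×3.6×4.5/((3.6+3.7)(4.5+3.7)) = 79.566 kPa
Final effective stress: σ'_f = σ'_0 + Δσ = 40.463 + 79.566 = 120.03 kPa.
Normally consolidated clay, so the full stress increment lies on the virgin compression line:
S_c = C_c·H/(1+e₀)·log₁₀(σ'_f/σ'_0) = 0.22×4.8/(1+1.06)×log₁₀(120.03/40.463)
    = 0.51262 × 0.47223 = 0.2421 m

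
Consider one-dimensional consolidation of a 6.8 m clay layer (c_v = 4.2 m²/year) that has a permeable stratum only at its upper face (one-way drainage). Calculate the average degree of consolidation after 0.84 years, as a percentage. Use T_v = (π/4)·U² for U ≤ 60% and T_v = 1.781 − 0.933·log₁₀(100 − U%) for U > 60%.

U ≈ 31.2 %

Drainage path length: H_d = H = 6.8 m (single drainage).
T_v = c_v·t/H_d² = 4.2×0.84/6.8² = 0.076298.
T_v = 0.076298 corresponds to the U ≤ 60% branch:
U = √(4T_v/π) = 0.3117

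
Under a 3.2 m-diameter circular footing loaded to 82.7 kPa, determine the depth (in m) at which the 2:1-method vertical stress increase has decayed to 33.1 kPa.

2:1 spreading — at depth z the loaded area has grown by z in each plan dimension:
qD²/(D+z)² = Δσ_z ⇒ z = D(√(q/Δσ_z) − 1) = 3.2×(√(82.7/33.1) − 1) = 1.858 m

z ≈ 1.86 m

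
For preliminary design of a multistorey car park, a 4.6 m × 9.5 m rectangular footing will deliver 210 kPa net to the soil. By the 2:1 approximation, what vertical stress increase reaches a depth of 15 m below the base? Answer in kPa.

By the 2:1 method the load spreads at 1 horizontal : 2 vertical, so at depth z the loaded area has grown by z in each plan dimension:
Δσ = qBL/((B+z)(L+z)) = 210×4.6×9.5/((4.6+15)(9.5+15)) = 19.111 kPa

Δσ_z ≈ 19.1 kPa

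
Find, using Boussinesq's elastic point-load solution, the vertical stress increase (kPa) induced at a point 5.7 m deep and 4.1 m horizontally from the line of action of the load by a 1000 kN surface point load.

Boussinesq vertical stress below a point load on an elastic half-space:
Δσ_z = 3P/(2πz²) · [1 + (r/z)²]^(−5/2)
r/z = 4.1/5.7 = 0.7193; [1+(r/z)²]^(−5/2) = 0.35258.
Δσ_z = 3×1000/(2π×5.7²) × 0.35258 = 14.696 × 0.35258 = 5.182 kPa

Δσ_z ≈ 5.18 kPa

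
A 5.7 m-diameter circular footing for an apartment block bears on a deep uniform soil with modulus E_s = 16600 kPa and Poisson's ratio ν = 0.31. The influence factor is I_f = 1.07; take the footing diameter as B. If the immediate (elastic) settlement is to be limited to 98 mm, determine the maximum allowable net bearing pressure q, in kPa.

S_e = q·B·(1−ν²)/E_s · I_f  ⇒  q = S_e·E_s / (B·(1−ν²)·I_f).
q = 0.098 × 16600 / (5.7 × 0.9039 × 1.07) = 295.1 kPa

q ≈ 295 kPa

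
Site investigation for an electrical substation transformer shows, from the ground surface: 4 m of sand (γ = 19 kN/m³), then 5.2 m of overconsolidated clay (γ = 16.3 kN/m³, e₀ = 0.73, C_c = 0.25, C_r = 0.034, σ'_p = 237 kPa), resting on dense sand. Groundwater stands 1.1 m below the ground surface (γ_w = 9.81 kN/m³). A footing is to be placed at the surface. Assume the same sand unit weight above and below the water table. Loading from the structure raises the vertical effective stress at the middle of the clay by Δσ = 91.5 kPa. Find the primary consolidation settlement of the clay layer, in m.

S_c ≈ 0.0392 m

Mid-depth of clay below the ground surface: z = 4 + 5.2/2 = 6.6 m.
Total vertical stress at mid-clay: σ_v = 19×4 + 16.3×2.6 = 118.38 kPa.
Pore pressure: u = 9.81×(6.6 − 1.1) = 53.955 kPa.
Initial effective stress: σ'_0 = σ_v − u = 118.38 − 53.955 = 64.425 kPa.
Final effective stress: σ'_f = 64.425 + 91.5 = 155.93 kPa.
σ'_f = 155.93 ≤ σ'_p = 237 kPa, so the clay remains overconsolidated and only the recompression index applies:
S_c = C_r·H/(1+e₀)·log₁₀(σ'_f/σ'_0) = 0.034×5.2/1.73×log₁₀(155.93/64.425)
    = 0.1022 × 0.38388 = 0.03923 m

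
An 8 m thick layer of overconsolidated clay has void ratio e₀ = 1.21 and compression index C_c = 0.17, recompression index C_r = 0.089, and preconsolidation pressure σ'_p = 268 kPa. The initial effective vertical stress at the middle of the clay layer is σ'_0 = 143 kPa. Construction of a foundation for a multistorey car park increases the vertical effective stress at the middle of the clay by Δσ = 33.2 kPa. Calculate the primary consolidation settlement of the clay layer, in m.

S_c ≈ 0.0292 m

Final effective stress: σ'_f = 143 + 33.2 = 176.2 kPa.
σ'_f = 176.2 ≤ σ'_p = 268 kPa, so the clay remains overconsolidated and only the recompression index applies:
S_c = C_r·H/(1+e₀)·log₁₀(σ'_f/σ'_0) = 0.089×8/2.21×log₁₀(176.2/143)
    = 0.32217 × 0.09067 = 0.02921 m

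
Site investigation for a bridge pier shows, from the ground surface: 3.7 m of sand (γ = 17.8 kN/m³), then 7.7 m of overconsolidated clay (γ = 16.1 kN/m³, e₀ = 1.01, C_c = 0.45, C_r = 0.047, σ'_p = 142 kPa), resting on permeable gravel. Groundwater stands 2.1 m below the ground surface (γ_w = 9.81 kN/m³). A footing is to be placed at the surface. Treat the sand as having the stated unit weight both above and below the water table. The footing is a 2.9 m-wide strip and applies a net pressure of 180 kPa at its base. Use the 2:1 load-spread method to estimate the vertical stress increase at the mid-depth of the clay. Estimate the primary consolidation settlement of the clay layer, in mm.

S_c ≈ 40.2 mm

Mid-depth of clay below the ground surface: z = 3.7 + 7.7/2 = 7.55 m.
Total vertical stress at mid-clay: σ_v = 17.8×3.7 + 16.1×3.85 = 127.84 kPa.
Pore pressure: u = 9.81×(7.55 − 2.1) = 53.465 kPa.
Initial effective stress: σ'_0 = σ_v − u = 127.84 − 53.465 = 74.375 kPa.
Stress increase at mid-clay by the 2:1 spreading method:
Δσ = qB/(B+z) = 180×2.9/(2.9+7.55) = 49.952 kPa
Final effective stress: σ'_f = 74.375 + 49.952 = 124.33 kPa.
σ'_f = 124.33 ≤ σ'_p = 142 kPa, so the clay remains overconsolidated and only the recompression index applies:
S_c = C_r·H/(1+e₀)·log₁₀(σ'_f/σ'_0) = 0.047×7.7/2.01×log₁₀(124.33/74.375)
    = 0.18005 × 0.22315 = 0.04018 m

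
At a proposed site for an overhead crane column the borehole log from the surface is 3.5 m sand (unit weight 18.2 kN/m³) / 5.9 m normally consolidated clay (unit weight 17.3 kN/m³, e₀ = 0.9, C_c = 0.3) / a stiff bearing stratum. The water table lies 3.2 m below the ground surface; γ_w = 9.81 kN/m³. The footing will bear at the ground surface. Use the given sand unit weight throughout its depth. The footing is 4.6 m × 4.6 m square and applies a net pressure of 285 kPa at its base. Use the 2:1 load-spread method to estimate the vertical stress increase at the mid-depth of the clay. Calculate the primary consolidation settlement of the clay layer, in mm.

Mid-depth of clay below the ground surface: z = 3.5 + 5.9/2 = 6.45 m.
Total vertical stress at mid-clay: σ_v = 18.2×3.5 + 17.3×2.95 = 114.73 kPa.
Pore pressure: u = 9.81×(6.45 − 3.2) = 31.883 kPa.
Initial effective stress: σ'_0 = σ_v − u = 114.73 − 31.883 = 82.847 kPa.
Stress increase at mid-clay by the 2:1 spreading method:
Δσ = qBL/((B+z)(L+z)) = 285×4.6×4.6/((4.6+6.45)(4.6+6.45)) = 49.39 kPa
Final effective stress: σ'_f = σ'_0 + Δσ = 82.847 + 49.39 = 132.24 kPa.
Normally consolidated clay, so the full stress increment lies on the virgin compression line:
S_c = C_c·H/(1+e₀)·log₁₀(σ'_f/σ'_0) = 0.3×5.9/(1+0.9)×log₁₀(132.24/82.847)
    = 0.93158 × 0.20309 = 0.1892 m

S_c ≈ 189 mm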